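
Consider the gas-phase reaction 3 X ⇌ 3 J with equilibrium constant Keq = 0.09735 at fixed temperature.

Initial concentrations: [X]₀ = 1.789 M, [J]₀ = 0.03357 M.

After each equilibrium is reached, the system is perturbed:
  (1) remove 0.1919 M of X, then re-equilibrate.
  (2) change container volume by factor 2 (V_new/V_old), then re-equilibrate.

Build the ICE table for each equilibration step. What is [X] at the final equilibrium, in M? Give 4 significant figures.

Q₀ = 6.6073e-06 vs Keq = 0.09735 ⇒ Q<K, forward
Step 1:
                   X          J
  Initial      1.789    0.03357
  Change     -0.5407     0.5407
  Equil        1.248     0.5743
  solve Keq expr → x = 0.1802; check Q = 0.09735
Then remove 0.1919 M of X.
Step 2:
                   X          J
  Initial      1.056     0.5743
  Change     0.06046   -0.06046
  Equil        1.117     0.5138
  solve Keq expr → x = -0.02015; check Q = 0.09735
Then change container volume by factor 2 (V_new/V_old).
Step 3:
                   X          J
  Initial     0.5584     0.2569
  Change           0          0
  Equil       0.5584     0.2569
  solve Keq expr → x = 0; check Q = 0.09735

[X]_eq = 0.5584 M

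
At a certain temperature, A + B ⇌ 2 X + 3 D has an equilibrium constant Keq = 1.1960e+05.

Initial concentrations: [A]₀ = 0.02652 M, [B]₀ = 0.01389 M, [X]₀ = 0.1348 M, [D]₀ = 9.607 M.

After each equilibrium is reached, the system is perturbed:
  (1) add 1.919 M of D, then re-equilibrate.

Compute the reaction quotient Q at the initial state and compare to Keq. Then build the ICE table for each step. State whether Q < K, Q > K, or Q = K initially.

Q₀ = 4.3739e+04; Q < K (proceeds forward)

Q₀ = 4.3739e+04 vs Keq = 1.1960e+05 ⇒ Q<K, forward
Step 1:
                    A           B           X           D
  Initial     0.02652     0.01389      0.1348       9.607
  Change    -0.006038   -0.006038     0.01208     0.01811
  Equil       0.02048    0.007852      0.1469       9.625
  solve Keq expr → x = 0.006038; check Q = 1.1960e+05
Then add 1.919 M of D.
Step 2:
                    A           B           X           D
  Initial     0.02048    0.007852      0.1469       11.54
  Change     0.002996    0.002996   -0.005993   -0.008989
  Equil       0.02348     0.01085      0.1409       11.54
  solve Keq expr → x = -0.002996; check Q = 1.1960e+05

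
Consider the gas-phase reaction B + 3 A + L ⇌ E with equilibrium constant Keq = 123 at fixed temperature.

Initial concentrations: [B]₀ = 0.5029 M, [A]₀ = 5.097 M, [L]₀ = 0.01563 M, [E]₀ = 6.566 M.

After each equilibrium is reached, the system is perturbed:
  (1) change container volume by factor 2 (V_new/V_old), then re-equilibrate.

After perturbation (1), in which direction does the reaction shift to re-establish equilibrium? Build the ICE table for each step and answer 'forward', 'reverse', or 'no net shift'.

Direction: reverse

Q₀ = 6.308 vs Keq = 123 ⇒ Q<K, forward
Step 1:
                  B         A         L         E
  init       0.5029     5.097   0.01563     6.566
  Δ        -0.01478  -0.04434  -0.01478   0.01478
  eq         0.4881     5.053 8.4974e-04     6.581
  solve Keq expr → x = 0.01478; check Q = 123
Then change container volume by factor 2 (V_new/V_old).
Step 2:
                  B         A         L         E
  init       0.2441     2.526 4.2487e-04      3.29
  Δ        0.006055   0.01817  0.006055 -0.006055
  eq         0.2501     2.544   0.00648     3.284
  solve Keq expr → x = -0.006055; check Q = 123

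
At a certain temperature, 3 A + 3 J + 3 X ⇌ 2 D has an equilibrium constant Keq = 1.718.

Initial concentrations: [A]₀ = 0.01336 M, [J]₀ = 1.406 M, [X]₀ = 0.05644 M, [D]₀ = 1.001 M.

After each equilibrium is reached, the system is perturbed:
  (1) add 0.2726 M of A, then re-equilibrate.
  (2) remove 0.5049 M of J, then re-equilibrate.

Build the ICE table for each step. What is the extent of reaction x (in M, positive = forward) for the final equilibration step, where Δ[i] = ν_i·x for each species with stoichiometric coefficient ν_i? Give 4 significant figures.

Q₀ = 8.4088e+08 vs Keq = 1.718 ⇒ Q>K, reverse
Step 1:
                  A         J         X         D
  I         0.01336     1.406   0.05644     1.001
  C          0.5328    0.5328    0.5328   -0.3552
  E          0.5461     1.939    0.5892    0.6458
  solve Keq expr → x = -0.1776; check Q = 1.718
Then add 0.2726 M of A.
Step 2:
                  A         J         X         D
  I          0.8187     1.939    0.5892    0.6458
  C         -0.0935   -0.0935   -0.0935   0.06233
  E          0.7252     1.845    0.4957    0.7082
  solve Keq expr → x = 0.03117; check Q = 1.718
Then remove 0.5049 M of J.
Step 3:
                  A         J         X         D
  I          0.7252      1.34    0.4957    0.7082
  C         0.06979   0.06979   0.06979  -0.04653
  E           0.795      1.41    0.5655    0.6616
  solve Keq expr → x = -0.02326; check Q = 1.718

x = -0.02326 M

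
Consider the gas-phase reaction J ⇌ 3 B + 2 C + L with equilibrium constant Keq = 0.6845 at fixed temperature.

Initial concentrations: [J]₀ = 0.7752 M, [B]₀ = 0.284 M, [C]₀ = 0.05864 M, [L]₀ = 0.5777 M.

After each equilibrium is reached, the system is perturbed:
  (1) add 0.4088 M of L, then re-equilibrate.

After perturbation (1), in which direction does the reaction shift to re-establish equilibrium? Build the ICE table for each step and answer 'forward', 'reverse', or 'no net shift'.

Direction: reverse

Q₀ = 5.8699e-05 vs Keq = 0.6845 ⇒ Q<K, forward
Step 1:
                    J           B           C           L
  Initial      0.7752       0.284     0.05864      0.5777
  Change      -0.2623       0.787      0.5246      0.2623
  Equil        0.5129       1.071      0.5833        0.84
  solve Keq expr → x = 0.2623; check Q = 0.6845
Then add 0.4088 M of L.
Step 2:
                    J           B           C           L
  Initial      0.5129       1.071      0.5833       1.249
  Change      0.02143    -0.06428    -0.04285    -0.02143
  Equil        0.5343       1.007      0.5404       1.227
  solve Keq expr → x = -0.02143; check Q = 0.6845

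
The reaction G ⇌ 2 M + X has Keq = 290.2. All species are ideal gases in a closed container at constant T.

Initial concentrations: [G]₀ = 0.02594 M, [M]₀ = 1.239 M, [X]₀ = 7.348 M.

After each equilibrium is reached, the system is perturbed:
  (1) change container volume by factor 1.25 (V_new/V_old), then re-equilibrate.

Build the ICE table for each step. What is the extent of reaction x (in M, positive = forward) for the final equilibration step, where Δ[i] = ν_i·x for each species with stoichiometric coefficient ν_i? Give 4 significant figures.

Q₀ = 434.9 vs Keq = 290.2 ⇒ Q>K, reverse
Step 1:
                    G           M           X
  I           0.02594       1.239       7.348
  C           0.01145     -0.0229    -0.01145
  E           0.03739       1.216       7.337
  solve Keq expr → x = -0.01145; check Q = 290.2
Then change container volume by factor 1.25 (V_new/V_old).
Step 2:
                    G           M           X
  I           0.02991      0.9729       5.869
  C         -0.009943     0.01989    0.009943
  E           0.01997      0.9928       5.879
  solve Keq expr → x = 0.009943; check Q = 290.2

x = 0.009943 M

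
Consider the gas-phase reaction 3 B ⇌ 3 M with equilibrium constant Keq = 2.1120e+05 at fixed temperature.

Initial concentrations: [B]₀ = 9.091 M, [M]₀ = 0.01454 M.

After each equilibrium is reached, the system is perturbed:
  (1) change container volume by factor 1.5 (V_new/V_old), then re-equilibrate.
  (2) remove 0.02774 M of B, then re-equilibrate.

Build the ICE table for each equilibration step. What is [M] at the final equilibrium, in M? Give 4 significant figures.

Q₀ = 4.0913e-09 vs Keq = 2.1120e+05 ⇒ Q<K, forward
Step 1:
                    B           M
  init          9.091     0.01454
  Δ            -8.941       8.941
  eq           0.1504       8.955
  solve Keq expr → x = 2.98; check Q = 2.1120e+05
Then change container volume by factor 1.5 (V_new/V_old).
Step 2:
                    B           M
  init         0.1002        5.97
  Δ                 0           0
  eq           0.1002        5.97
  solve Keq expr → x = 0; check Q = 2.1120e+05
Then remove 0.02774 M of B.
Step 3:
                    B           M
  init        0.07251        5.97
  Δ           0.02728    -0.02728
  eq          0.09979       5.943
  solve Keq expr → x = -0.009094; check Q = 2.1120e+05

[M]_eq = 5.943 M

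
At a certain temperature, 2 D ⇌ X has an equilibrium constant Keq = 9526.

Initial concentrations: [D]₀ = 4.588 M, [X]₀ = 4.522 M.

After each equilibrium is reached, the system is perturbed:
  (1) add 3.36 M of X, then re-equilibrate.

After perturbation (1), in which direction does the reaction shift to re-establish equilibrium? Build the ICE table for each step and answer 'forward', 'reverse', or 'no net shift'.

Q₀ = 0.2148 vs Keq = 9526 ⇒ Q<K, forward
Step 1:
                   D          X
  I            4.588      4.522
  C           -4.561      2.281
  E          0.02672      6.803
  solve Keq expr → x = 2.281; check Q = 9526
Then add 3.36 M of X.
Step 2:
                   D          X
  I          0.02672      10.16
  C         0.005935  -0.002967
  E          0.03266      10.16
  solve Keq expr → x = -0.002967; check Q = 9526

Direction: reverse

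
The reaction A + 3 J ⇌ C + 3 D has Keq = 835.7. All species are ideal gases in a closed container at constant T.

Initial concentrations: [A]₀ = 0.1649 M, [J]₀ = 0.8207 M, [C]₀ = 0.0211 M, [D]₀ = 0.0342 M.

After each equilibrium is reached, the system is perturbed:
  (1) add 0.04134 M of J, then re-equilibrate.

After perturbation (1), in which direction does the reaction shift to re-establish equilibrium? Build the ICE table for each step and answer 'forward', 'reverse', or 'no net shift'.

Q₀ = 9.2595e-06 vs Keq = 835.7 ⇒ Q<K, forward
Step 1:
                   A          J          C          D
  Initial     0.1649     0.8207     0.0211     0.0342
  Change      -0.164     -0.492      0.164      0.492
  Equil   9.0830e-04     0.3287     0.1851     0.5262
  solve Keq expr → x = 0.164; check Q = 835.7
Then add 0.04134 M of J.
Step 2:
                   A          J          C          D
  Initial 9.0830e-04     0.3701     0.1851     0.5262
  Change  -2.6375e-04 -7.9124e-04 2.6375e-04 7.9124e-04
  Equil   6.4455e-04     0.3693     0.1854      0.527
  solve Keq expr → x = 2.6375e-04; check Q = 835.7

Direction: forward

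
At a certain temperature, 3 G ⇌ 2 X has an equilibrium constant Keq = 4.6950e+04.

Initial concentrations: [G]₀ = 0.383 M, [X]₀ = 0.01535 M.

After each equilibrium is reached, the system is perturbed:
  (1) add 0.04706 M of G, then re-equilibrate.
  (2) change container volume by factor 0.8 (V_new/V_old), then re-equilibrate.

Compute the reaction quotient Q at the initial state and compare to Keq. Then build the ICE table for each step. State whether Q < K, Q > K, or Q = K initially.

Q₀ = 0.004194 vs Keq = 4.6950e+04 ⇒ Q<K, forward
Step 1:
                   G          X
  Initial      0.383    0.01535
  Change     -0.3716     0.2477
  Equil      0.01138     0.2631
  solve Keq expr → x = 0.1239; check Q = 4.6950e+04
Then add 0.04706 M of G.
Step 2:
                   G          X
  Initial    0.05844     0.2631
  Change    -0.04619    0.03079
  Equil      0.01225     0.2939
  solve Keq expr → x = 0.0154; check Q = 4.6950e+04
Then change container volume by factor 0.8 (V_new/V_old).
Step 3:
                   G          X
  Initial    0.01532     0.3674
  Change   -0.001079 7.1956e-04
  Equil      0.01424     0.3681
  solve Keq expr → x = 3.5978e-04; check Q = 4.6950e+04

Q₀ = 0.004194; Q < K (proceeds forward)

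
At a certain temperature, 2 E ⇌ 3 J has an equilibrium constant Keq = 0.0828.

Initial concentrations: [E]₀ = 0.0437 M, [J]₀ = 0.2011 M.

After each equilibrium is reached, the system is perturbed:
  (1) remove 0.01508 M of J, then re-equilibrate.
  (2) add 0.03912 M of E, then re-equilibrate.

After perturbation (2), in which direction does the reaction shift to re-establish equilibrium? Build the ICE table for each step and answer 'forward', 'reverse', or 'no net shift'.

Q₀ = 4.259 vs Keq = 0.0828 ⇒ Q>K, reverse
Step 1:
                    E           J
  init         0.0437      0.2011
  Δ           0.06705     -0.1006
  eq           0.1108      0.1005
  solve Keq expr → x = -0.03353; check Q = 0.0828
Then remove 0.01508 M of J.
Step 2:
                    E           J
  init         0.1108     0.08544
  Δ         -0.007141     0.01071
  eq           0.1036     0.09615
  solve Keq expr → x = 0.00357; check Q = 0.0828
Then add 0.03912 M of E.
Step 3:
                    E           J
  init         0.1427     0.09615
  Δ          -0.01109     0.01664
  eq           0.1316      0.1128
  solve Keq expr → x = 0.005546; check Q = 0.0828

Direction: forward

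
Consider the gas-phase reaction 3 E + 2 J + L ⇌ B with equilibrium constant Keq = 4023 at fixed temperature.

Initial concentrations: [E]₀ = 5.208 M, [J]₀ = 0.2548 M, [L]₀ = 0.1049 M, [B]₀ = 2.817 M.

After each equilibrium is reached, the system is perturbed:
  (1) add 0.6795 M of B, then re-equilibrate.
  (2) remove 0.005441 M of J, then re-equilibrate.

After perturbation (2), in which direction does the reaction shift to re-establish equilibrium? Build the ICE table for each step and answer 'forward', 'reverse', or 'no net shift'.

Q₀ = 2.928 vs Keq = 4023 ⇒ Q<K, forward
Step 1:
                   E          J          L          B
  init         5.208     0.2548     0.1049      2.817
  Δ          -0.3073    -0.2049    -0.1024     0.1024
  eq           4.901    0.04994   0.002472      2.919
  solve Keq expr → x = 0.1024; check Q = 4023
Then add 0.6795 M of B.
Step 2:
                   E          J          L          B
  init         4.901    0.04994   0.002472      3.599
  Δ         0.001388 9.2521e-04 4.6260e-04 -4.6260e-04
  eq           4.902    0.05087   0.002934      3.598
  solve Keq expr → x = -4.6260e-04; check Q = 4023
Then remove 0.005441 M of J.
Step 3:
                   E          J          L          B
  init         4.902    0.04543   0.002934      3.598
  Δ         0.001694   0.001129 5.6454e-04 -5.6454e-04
  eq           4.904    0.04656   0.003499      3.598
  solve Keq expr → x = -5.6454e-04; check Q = 4023

Direction: reverse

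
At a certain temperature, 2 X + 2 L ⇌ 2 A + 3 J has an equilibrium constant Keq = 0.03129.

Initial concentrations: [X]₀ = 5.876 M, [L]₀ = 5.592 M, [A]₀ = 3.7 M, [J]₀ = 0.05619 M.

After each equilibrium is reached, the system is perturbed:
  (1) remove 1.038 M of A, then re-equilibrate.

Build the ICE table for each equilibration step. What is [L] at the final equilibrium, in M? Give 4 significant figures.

[L]_eq = 4.841 M

Q₀ = 2.2495e-06 vs Keq = 0.03129 ⇒ Q<K, forward
Step 1:
                    X           L           A           J
  Initial       5.876       5.592         3.7     0.05619
  Change       -0.651      -0.651       0.651      0.9766
  Equil         5.225       4.941       4.351       1.033
  solve Keq expr → x = 0.3255; check Q = 0.03129
Then remove 1.038 M of A.
Step 2:
                    X           L           A           J
  Initial       5.225       4.941       3.313       1.033
  Change     -0.09985    -0.09985     0.09985      0.1498
  Equil         5.125       4.841       3.413       1.183
  solve Keq expr → x = 0.04993; check Q = 0.03129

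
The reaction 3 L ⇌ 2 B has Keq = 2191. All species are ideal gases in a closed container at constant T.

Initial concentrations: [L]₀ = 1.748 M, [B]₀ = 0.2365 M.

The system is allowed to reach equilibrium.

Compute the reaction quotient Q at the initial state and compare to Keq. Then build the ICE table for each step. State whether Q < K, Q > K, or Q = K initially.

Q₀ = 0.01047; Q < K (proceeds forward)

Q₀ = 0.01047 vs Keq = 2191 ⇒ Q<K, forward
Step 1:
                   L          B
  I            1.748     0.2365
  C           -1.654      1.103
  E          0.09356      1.339
  solve Keq expr → x = 0.5515; check Q = 2191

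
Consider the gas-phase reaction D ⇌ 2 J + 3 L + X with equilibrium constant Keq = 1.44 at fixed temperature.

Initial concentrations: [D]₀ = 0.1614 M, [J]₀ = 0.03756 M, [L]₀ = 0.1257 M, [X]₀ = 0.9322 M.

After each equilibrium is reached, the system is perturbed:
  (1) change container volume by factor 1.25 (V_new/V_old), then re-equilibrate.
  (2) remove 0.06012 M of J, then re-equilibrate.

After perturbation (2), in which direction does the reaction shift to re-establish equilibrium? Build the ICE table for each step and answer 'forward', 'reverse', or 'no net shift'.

Direction: forward

Q₀ = 1.6183e-05 vs Keq = 1.44 ⇒ Q<K, forward
Step 1:
                   D          J          L          X
  Initial     0.1614    0.03756     0.1257     0.9322
  Change     -0.1466     0.2932     0.4398     0.1466
  Equil      0.01482     0.3307     0.5655      1.079
  solve Keq expr → x = 0.1466; check Q = 1.44
Then change container volume by factor 1.25 (V_new/V_old).
Step 2:
                   D          J          L          X
  Initial    0.01185     0.2646     0.4524      0.863
  Change   -0.006896    0.01379    0.02069   0.006896
  Equil     0.004956     0.2784     0.4731     0.8699
  solve Keq expr → x = 0.006896; check Q = 1.44
Then remove 0.06012 M of J.
Step 3:
                   D          J          L          X
  Initial   0.004956     0.2183     0.4731     0.8699
  Change   -0.001704   0.003408   0.005113   0.001704
  Equil     0.003252     0.2217     0.4782     0.8716
  solve Keq expr → x = 0.001704; check Q = 1.44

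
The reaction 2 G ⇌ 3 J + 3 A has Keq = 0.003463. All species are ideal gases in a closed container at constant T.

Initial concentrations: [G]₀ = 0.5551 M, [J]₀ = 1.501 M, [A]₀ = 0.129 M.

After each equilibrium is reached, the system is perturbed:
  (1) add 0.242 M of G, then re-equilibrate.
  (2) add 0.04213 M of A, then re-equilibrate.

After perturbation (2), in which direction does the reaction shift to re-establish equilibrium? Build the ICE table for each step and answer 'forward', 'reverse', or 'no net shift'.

Direction: reverse

Q₀ = 0.02356 vs Keq = 0.003463 ⇒ Q>K, reverse
Step 1:
                   G          J          A
  I           0.5551      1.501      0.129
  C          0.03682   -0.05523   -0.05523
  E           0.5919      1.446    0.07377
  solve Keq expr → x = -0.01841; check Q = 0.003463
Then add 0.242 M of G.
Step 2:
                   G          J          A
  I           0.8339      1.446    0.07377
  C         -0.01135    0.01703    0.01703
  E           0.8226      1.463     0.0908
  solve Keq expr → x = 0.005676; check Q = 0.003463
Then add 0.04213 M of A.
Step 3:
                   G          J          A
  I           0.8226      1.463     0.1329
  C          0.02522   -0.03782   -0.03782
  E           0.8478      1.425     0.0951
  solve Keq expr → x = -0.01261; check Q = 0.003463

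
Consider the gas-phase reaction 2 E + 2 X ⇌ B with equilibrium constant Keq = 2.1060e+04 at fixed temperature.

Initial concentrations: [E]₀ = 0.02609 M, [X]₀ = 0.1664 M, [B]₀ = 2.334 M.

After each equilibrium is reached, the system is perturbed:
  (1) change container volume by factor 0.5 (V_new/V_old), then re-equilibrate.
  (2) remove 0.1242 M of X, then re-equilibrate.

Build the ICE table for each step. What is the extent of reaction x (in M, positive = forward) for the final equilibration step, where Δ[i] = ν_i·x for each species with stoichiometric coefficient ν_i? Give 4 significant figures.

x = -0.01052 M

Q₀ = 1.2384e+05 vs Keq = 2.1060e+04 ⇒ Q>K, reverse
Step 1:
                  E         X         B
  init      0.02609    0.1664     2.334
  Δ         0.02792   0.02792  -0.01396
  eq        0.05401    0.1943      2.32
  solve Keq expr → x = -0.01396; check Q = 2.1060e+04
Then change container volume by factor 0.5 (V_new/V_old).
Step 2:
                  E         X         B
  init        0.108    0.3886      4.64
  Δ        -0.06238  -0.06238   0.03119
  eq        0.04565    0.3263     4.671
  solve Keq expr → x = 0.03119; check Q = 2.1060e+04
Then remove 0.1242 M of X.
Step 3:
                  E         X         B
  init      0.04565    0.2021     4.671
  Δ         0.02103   0.02103  -0.01052
  eq        0.06668    0.2231     4.661
  solve Keq expr → x = -0.01052; check Q = 2.1060e+04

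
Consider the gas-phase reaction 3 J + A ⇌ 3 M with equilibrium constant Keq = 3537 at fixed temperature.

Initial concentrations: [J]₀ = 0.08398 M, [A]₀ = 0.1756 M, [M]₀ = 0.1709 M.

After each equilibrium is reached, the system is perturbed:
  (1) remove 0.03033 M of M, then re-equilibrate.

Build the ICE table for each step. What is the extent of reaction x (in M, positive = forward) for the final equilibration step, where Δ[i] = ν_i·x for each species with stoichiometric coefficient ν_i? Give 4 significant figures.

x = 0.00108 M

Q₀ = 47.99 vs Keq = 3537 ⇒ Q<K, forward
Step 1:
                   J          A          M
  init       0.08398     0.1756     0.1709
  Δ         -0.05633   -0.01878    0.05633
  eq         0.02765     0.1568     0.2272
  solve Keq expr → x = 0.01878; check Q = 3537
Then remove 0.03033 M of M.
Step 2:
                   J          A          M
  init       0.02765     0.1568     0.1969
  Δ        -0.003241   -0.00108   0.003241
  eq         0.02441     0.1557     0.2001
  solve Keq expr → x = 0.00108; check Q = 3537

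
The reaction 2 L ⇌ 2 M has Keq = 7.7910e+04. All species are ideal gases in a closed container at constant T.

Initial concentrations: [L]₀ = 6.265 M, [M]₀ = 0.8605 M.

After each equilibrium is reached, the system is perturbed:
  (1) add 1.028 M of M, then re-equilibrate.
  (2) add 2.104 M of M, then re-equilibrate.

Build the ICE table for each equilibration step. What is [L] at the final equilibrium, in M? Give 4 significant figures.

[L]_eq = 0.03662 M

Q₀ = 0.01887 vs Keq = 7.7910e+04 ⇒ Q<K, forward
Step 1:
                    L           M
  Initial       6.265      0.8605
  Change        -6.24        6.24
  Equil       0.02544         7.1
  solve Keq expr → x = 3.12; check Q = 7.7910e+04
Then add 1.028 M of M.
Step 2:
                    L           M
  Initial     0.02544       8.128
  Change      0.00367    -0.00367
  Equil       0.02911       8.124
  solve Keq expr → x = -0.001835; check Q = 7.7910e+04
Then add 2.104 M of M.
Step 3:
                    L           M
  Initial     0.02911       10.23
  Change     0.007511   -0.007511
  Equil       0.03662       10.22
  solve Keq expr → x = -0.003755; check Q = 7.7910e+04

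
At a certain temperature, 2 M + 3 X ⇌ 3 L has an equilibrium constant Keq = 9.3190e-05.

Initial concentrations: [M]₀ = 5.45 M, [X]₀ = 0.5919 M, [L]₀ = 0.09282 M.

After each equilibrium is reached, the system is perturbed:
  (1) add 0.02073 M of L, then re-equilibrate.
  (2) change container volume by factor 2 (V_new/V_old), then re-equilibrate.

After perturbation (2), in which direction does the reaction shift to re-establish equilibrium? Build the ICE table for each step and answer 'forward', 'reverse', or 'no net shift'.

Q₀ = 1.2983e-04 vs Keq = 9.3190e-05 ⇒ Q>K, reverse
Step 1:
                   M          X          L
  init          5.45     0.5919    0.09282
  Δ         0.005644   0.008466  -0.008466
  eq           5.456     0.6004    0.08435
  solve Keq expr → x = -0.002822; check Q = 9.3190e-05
Then add 0.02073 M of L.
Step 2:
                   M          X          L
  init         5.456     0.6004     0.1051
  Δ          0.01204    0.01806   -0.01806
  eq           5.468     0.6184    0.08702
  solve Keq expr → x = -0.006021; check Q = 9.3190e-05
Then change container volume by factor 2 (V_new/V_old).
Step 3:
                   M          X          L
  init         2.734     0.3092    0.04351
  Δ         0.009818    0.01473   -0.01473
  eq           2.744     0.3239    0.02878
  solve Keq expr → x = -0.004909; check Q = 9.3190e-05

Direction: reverse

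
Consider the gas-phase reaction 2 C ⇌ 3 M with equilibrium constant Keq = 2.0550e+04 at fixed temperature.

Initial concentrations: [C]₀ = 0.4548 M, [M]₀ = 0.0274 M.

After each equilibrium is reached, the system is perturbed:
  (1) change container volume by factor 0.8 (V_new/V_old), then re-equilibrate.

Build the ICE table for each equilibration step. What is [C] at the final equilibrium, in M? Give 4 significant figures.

Q₀ = 9.9451e-05 vs Keq = 2.0550e+04 ⇒ Q<K, forward
Step 1:
                  C         M
  I          0.4548    0.0274
  C         -0.4507     0.676
  E        0.004115    0.7034
  solve Keq expr → x = 0.2253; check Q = 2.0550e+04
Then change container volume by factor 0.8 (V_new/V_old).
Step 2:
                  C         M
  I        0.005144    0.8793
  C       5.9841e-04 -8.9761e-04
  E        0.005743    0.8784
  solve Keq expr → x = -2.9920e-04; check Q = 2.0550e+04

[C]_eq = 0.005743 M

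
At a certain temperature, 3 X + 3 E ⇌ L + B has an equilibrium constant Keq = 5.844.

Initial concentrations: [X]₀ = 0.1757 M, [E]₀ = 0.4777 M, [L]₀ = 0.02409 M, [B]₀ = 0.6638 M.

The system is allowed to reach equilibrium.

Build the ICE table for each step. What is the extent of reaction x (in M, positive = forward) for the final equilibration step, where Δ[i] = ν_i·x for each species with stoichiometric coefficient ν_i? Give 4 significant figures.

x = -0.01233 M

Q₀ = 27.05 vs Keq = 5.844 ⇒ Q>K, reverse
Step 1:
                   X          E          L          B
  init        0.1757     0.4777    0.02409     0.6638
  Δ          0.03698    0.03698   -0.01233   -0.01233
  eq          0.2127     0.5147    0.01176     0.6515
  solve Keq expr → x = -0.01233; check Q = 5.844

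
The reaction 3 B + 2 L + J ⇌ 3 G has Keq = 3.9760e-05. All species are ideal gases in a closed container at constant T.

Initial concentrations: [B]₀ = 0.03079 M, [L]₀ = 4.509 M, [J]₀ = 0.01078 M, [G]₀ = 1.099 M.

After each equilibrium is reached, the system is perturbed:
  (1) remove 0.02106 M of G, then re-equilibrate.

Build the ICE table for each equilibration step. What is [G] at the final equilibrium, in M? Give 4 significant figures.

[G]_eq = 0.07415 M

Q₀ = 2.0748e+05 vs Keq = 3.9760e-05 ⇒ Q>K, reverse
Step 1:
                   B          L          J          G
  I          0.03079      4.509    0.01078      1.099
  C            1.023     0.6819      0.341     -1.023
  E            1.054      5.191     0.3517    0.07611
  solve Keq expr → x = -0.341; check Q = 3.9760e-05
Then remove 0.02106 M of G.
Step 2:
                   B          L          J          G
  I            1.054      5.191     0.3517    0.05505
  C          -0.0191   -0.01274  -0.006368     0.0191
  E            1.035      5.178     0.3454    0.07415
  solve Keq expr → x = 0.006368; check Q = 3.9760e-05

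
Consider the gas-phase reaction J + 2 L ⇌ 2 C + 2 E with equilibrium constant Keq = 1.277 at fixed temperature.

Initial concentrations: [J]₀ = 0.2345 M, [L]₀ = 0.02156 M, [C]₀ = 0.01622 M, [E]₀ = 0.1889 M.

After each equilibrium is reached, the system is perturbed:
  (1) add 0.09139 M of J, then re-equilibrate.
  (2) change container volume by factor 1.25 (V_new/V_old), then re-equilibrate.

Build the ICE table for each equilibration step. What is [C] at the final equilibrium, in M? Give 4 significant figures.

Q₀ = 0.08612 vs Keq = 1.277 ⇒ Q<K, forward
Step 1:
                   J          L          C          E
  init        0.2345    0.02156    0.01622     0.1889
  Δ        -0.005674   -0.01135    0.01135    0.01135
  eq          0.2288    0.01021    0.02757     0.2002
  solve Keq expr → x = 0.005674; check Q = 1.277
Then add 0.09139 M of J.
Step 2:
                   J          L          C          E
  init        0.3202    0.01021    0.02757     0.2002
  Δ       -5.7849e-04  -0.001157   0.001157   0.001157
  eq          0.3196   0.009055    0.02872     0.2014
  solve Keq expr → x = 5.7849e-04; check Q = 1.277
Then change container volume by factor 1.25 (V_new/V_old).
Step 3:
                   J          L          C          E
  init        0.2557   0.007244    0.02298     0.1611
  Δ       -2.8758e-04 -5.7516e-04 5.7516e-04 5.7516e-04
  eq          0.2554   0.006669    0.02355     0.1617
  solve Keq expr → x = 2.8758e-04; check Q = 1.277

[C]_eq = 0.02355 M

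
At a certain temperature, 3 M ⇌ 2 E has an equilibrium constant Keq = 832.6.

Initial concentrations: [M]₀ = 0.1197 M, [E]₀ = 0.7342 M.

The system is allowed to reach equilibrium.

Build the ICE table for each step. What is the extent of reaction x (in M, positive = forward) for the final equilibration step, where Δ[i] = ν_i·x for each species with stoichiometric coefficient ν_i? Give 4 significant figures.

Q₀ = 314.3 vs Keq = 832.6 ⇒ Q<K, forward
Step 1:
                   M          E
  Initial     0.1197     0.7342
  Change    -0.03155    0.02103
  Equil      0.08815     0.7552
  solve Keq expr → x = 0.01052; check Q = 832.6

x = 0.01052 M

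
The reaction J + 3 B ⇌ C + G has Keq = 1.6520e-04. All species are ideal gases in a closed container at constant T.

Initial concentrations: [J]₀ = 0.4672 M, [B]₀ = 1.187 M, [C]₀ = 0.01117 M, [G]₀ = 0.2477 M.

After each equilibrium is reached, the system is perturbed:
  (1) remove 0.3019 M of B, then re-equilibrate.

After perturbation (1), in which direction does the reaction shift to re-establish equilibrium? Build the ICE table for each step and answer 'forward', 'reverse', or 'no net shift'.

Direction: reverse

Q₀ = 0.003541 vs Keq = 1.6520e-04 ⇒ Q>K, reverse
Step 1:
                  J         B         C         G
  init       0.4672     1.187   0.01117    0.2477
  Δ         0.01057    0.0317  -0.01057  -0.01057
  eq         0.4778     1.219 6.0246e-04    0.2371
  solve Keq expr → x = -0.01057; check Q = 1.6520e-04
Then remove 0.3019 M of B.
Step 2:
                  J         B         C         G
  init       0.4778    0.9168 6.0246e-04    0.2371
  Δ       3.4455e-04  0.001034 -3.4455e-04 -3.4455e-04
  eq         0.4781    0.9178 2.5791e-04    0.2368
  solve Keq expr → x = -3.4455e-04; check Q = 1.6520e-04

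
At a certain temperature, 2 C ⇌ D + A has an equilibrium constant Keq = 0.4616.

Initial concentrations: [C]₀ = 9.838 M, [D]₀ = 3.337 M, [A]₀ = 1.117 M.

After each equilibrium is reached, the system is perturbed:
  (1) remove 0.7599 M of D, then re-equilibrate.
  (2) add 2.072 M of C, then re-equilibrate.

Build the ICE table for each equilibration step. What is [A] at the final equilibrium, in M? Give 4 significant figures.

Q₀ = 0.03851 vs Keq = 0.4616 ⇒ Q<K, forward
Step 1:
                    C           D           A
  Initial       9.838       3.337       1.117
  Change       -3.906       1.953       1.953
  Equil         5.932        5.29        3.07
  solve Keq expr → x = 1.953; check Q = 0.4616
Then remove 0.7599 M of D.
Step 2:
                    C           D           A
  Initial       5.932        4.53        3.07
  Change       -0.253      0.1265      0.1265
  Equil         5.679       4.657       3.197
  solve Keq expr → x = 0.1265; check Q = 0.4616
Then add 2.072 M of C.
Step 3:
                    C           D           A
  Initial       7.751       4.657       3.197
  Change       -1.186      0.5929      0.5929
  Equil         6.565        5.25        3.79
  solve Keq expr → x = 0.5929; check Q = 0.4616

[A]_eq = 3.79 M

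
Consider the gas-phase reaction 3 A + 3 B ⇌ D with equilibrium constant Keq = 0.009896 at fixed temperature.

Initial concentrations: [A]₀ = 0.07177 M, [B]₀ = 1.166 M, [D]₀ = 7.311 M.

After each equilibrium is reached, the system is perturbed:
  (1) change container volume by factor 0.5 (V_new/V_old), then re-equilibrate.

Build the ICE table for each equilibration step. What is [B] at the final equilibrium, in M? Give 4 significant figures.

[B]_eq = 4.614 M

Q₀ = 1.2475e+04 vs Keq = 0.009896 ⇒ Q>K, reverse
Step 1:
                    A           B           D
  I           0.07177       1.166       7.311
  C             2.381       2.381     -0.7937
  E             2.453       3.547       6.517
  solve Keq expr → x = -0.7937; check Q = 0.009896
Then change container volume by factor 0.5 (V_new/V_old).
Step 2:
                    A           B           D
  I             4.906       7.094       13.03
  C             -2.48       -2.48      0.8268
  E             2.425       4.614       13.86
  solve Keq expr → x = 0.8268; check Q = 0.009896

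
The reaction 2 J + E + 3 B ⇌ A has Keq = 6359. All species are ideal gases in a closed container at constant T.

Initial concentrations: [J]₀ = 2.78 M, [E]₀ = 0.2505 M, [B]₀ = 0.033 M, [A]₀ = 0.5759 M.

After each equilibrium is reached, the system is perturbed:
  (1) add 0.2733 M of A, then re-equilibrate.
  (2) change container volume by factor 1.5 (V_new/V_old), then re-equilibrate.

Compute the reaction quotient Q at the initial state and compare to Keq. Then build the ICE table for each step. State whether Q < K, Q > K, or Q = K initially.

Q₀ = 8278 vs Keq = 6359 ⇒ Q>K, reverse
Step 1:
                    J           E           B           A
  I              2.78      0.2505       0.033      0.5759
  C          0.001965  9.8250e-04    0.002947 -9.8250e-04
  E             2.782      0.2515     0.03595      0.5749
  solve Keq expr → x = -9.8250e-04; check Q = 6359
Then add 0.2733 M of A.
Step 2:
                    J           E           B           A
  I             2.782      0.2515     0.03595      0.8482
  C          0.003221     0.00161    0.004831    -0.00161
  E             2.785      0.2531     0.04078      0.8466
  solve Keq expr → x = -0.00161; check Q = 6359
Then change container volume by factor 1.5 (V_new/V_old).
Step 3:
                    J           E           B           A
  I             1.857      0.1687     0.02719      0.5644
  C           0.01656    0.008279     0.02484   -0.008279
  E             1.873       0.177     0.05202      0.5561
  solve Keq expr → x = -0.008279; check Q = 6359

Q₀ = 8278; Q > K (proceeds reverse)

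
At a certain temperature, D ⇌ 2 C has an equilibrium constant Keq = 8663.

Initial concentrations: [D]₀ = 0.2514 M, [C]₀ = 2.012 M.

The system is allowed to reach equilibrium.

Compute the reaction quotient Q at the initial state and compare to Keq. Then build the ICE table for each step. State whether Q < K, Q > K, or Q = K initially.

Q₀ = 16.1 vs Keq = 8663 ⇒ Q<K, forward
Step 1:
                    D           C
  init         0.2514       2.012
  Δ           -0.2507      0.5013
  eq       7.2918e-04       2.513
  solve Keq expr → x = 0.2507; check Q = 8663

Q₀ = 16.1; Q < K (proceeds forward)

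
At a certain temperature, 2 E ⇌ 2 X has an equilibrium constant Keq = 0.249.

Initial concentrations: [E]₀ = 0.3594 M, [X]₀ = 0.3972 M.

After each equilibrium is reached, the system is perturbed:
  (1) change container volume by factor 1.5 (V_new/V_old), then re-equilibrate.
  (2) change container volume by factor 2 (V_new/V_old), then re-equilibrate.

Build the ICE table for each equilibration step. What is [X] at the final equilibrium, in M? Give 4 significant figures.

[X]_eq = 0.08395 M

Q₀ = 1.221 vs Keq = 0.249 ⇒ Q>K, reverse
Step 1:
                  E         X
  init       0.3594    0.3972
  Δ          0.1453   -0.1453
  eq         0.5047    0.2519
  solve Keq expr → x = -0.07267; check Q = 0.249
Then change container volume by factor 1.5 (V_new/V_old).
Step 2:
                  E         X
  init       0.3365    0.1679
  Δ               0         0
  eq         0.3365    0.1679
  solve Keq expr → x = 0; check Q = 0.249
Then change container volume by factor 2 (V_new/V_old).
Step 3:
                  E         X
  init       0.1682   0.08395
  Δ               0         0
  eq         0.1682   0.08395
  solve Keq expr → x = 0; check Q = 0.249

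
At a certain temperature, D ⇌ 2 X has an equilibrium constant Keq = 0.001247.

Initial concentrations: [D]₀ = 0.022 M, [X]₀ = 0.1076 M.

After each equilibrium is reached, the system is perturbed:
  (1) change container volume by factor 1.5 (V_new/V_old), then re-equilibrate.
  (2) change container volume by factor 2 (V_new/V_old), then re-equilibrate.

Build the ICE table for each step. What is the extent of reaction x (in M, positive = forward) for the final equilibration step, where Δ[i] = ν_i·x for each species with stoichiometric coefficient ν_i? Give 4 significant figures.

Q₀ = 0.5263 vs Keq = 0.001247 ⇒ Q>K, reverse
Step 1:
                   D          X
  I            0.022     0.1076
  C          0.04909   -0.09818
  E          0.07109   0.009416
  solve Keq expr → x = -0.04909; check Q = 0.001247
Then change container volume by factor 1.5 (V_new/V_old).
Step 2:
                   D          X
  I          0.04739   0.006277
  C       -6.7778e-04   0.001356
  E          0.04672   0.007633
  solve Keq expr → x = 6.7778e-04; check Q = 0.001247
Then change container volume by factor 2 (V_new/V_old).
Step 3:
                   D          X
  I          0.02336   0.003816
  C       -7.4689e-04   0.001494
  E          0.02261    0.00531
  solve Keq expr → x = 7.4689e-04; check Q = 0.001247

x = 7.4689e-04 M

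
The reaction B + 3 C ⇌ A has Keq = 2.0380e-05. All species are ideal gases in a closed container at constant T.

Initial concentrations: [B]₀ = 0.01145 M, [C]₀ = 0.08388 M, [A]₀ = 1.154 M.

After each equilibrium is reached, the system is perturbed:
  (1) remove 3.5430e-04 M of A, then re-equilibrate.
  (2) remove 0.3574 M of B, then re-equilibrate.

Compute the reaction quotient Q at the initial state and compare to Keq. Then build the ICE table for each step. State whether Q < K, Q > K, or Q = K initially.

Q₀ = 1.7078e+05 vs Keq = 2.0380e-05 ⇒ Q>K, reverse
Step 1:
                  B         C         A
  Initial   0.01145   0.08388     1.154
  Change      1.153     3.459    -1.153
  Equil       1.164     3.543  0.001055
  solve Keq expr → x = -1.153; check Q = 2.0380e-05
Then remove 3.5430e-04 M of A.
Step 2:
                  B         C         A
  Initial     1.164     3.543 7.0085e-04
  Change  -3.5303e-04 -0.001059 3.5303e-04
  Equil       1.164     3.542  0.001054
  solve Keq expr → x = 3.5303e-04; check Q = 2.0380e-05
Then remove 0.3574 M of B.
Step 3:
                  B         C         A
  Initial    0.8066     3.542  0.001054
  Change  3.2269e-04 9.6806e-04 -3.2269e-04
  Equil       0.807     3.543 7.3120e-04
  solve Keq expr → x = -3.2269e-04; check Q = 2.0380e-05

Q₀ = 1.7078e+05; Q > K (proceeds reverse)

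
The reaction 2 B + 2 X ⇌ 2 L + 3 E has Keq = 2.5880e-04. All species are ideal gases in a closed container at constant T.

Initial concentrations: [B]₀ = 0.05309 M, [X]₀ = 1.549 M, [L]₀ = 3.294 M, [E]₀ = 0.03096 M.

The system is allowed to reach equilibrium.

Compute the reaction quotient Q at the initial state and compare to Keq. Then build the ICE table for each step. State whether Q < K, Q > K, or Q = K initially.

Q₀ = 0.04761; Q > K (proceeds reverse)

Q₀ = 0.04761 vs Keq = 2.5880e-04 ⇒ Q>K, reverse
Step 1:
                    B           X           L           E
  init        0.05309       1.549       3.294     0.03096
  Δ           0.01626     0.01626    -0.01626    -0.02439
  eq          0.06935       1.565       3.278    0.006572
  solve Keq expr → x = -0.008129; check Q = 2.5880e-04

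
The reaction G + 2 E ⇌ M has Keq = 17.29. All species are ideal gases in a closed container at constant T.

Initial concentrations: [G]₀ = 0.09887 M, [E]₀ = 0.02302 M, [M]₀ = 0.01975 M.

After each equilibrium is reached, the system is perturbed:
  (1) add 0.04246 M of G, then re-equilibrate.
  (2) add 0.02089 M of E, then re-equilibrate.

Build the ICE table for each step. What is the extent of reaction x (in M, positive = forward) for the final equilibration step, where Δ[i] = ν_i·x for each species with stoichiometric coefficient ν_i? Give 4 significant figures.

Q₀ = 377 vs Keq = 17.29 ⇒ Q>K, reverse
Step 1:
                    G           E           M
  init        0.09887     0.02302     0.01975
  Δ           0.01446     0.02893    -0.01446
  eq           0.1133     0.05195    0.005287
  solve Keq expr → x = -0.01446; check Q = 17.29
Then add 0.04246 M of G.
Step 2:
                    G           E           M
  init         0.1558     0.05195    0.005287
  Δ         -0.001247   -0.002494    0.001247
  eq           0.1545     0.04945    0.006534
  solve Keq expr → x = 0.001247; check Q = 17.29
Then add 0.02089 M of E.
Step 3:
                    G           E           M
  init         0.1545     0.07034    0.006534
  Δ         -0.003757   -0.007514    0.003757
  eq           0.1508     0.06283     0.01029
  solve Keq expr → x = 0.003757; check Q = 17.29

x = 0.003757 M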